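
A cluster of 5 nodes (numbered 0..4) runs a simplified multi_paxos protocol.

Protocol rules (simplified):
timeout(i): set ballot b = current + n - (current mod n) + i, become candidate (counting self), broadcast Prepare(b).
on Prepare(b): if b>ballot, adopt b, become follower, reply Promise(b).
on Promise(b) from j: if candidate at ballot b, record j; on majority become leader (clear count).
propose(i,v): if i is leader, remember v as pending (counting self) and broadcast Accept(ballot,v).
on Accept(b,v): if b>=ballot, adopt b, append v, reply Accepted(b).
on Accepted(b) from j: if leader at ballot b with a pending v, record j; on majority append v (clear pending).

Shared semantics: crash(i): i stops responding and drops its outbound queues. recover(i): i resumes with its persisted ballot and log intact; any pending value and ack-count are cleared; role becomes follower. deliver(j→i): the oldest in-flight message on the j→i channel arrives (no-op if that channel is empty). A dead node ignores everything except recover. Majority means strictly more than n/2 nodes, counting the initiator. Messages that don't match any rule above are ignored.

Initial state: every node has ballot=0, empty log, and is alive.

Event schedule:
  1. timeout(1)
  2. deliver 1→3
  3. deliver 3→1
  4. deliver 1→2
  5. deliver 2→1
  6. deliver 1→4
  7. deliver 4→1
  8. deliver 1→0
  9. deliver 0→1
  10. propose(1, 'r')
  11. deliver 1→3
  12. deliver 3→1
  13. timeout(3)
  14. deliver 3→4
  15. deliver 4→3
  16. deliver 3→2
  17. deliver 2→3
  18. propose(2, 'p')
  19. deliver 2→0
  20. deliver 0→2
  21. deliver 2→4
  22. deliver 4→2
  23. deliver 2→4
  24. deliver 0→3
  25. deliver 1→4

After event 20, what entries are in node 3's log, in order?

r

1. timeout(1):  <1:cand b6 ->
2. deliver 1→3:  <3:foll b6 ->
3. deliver 3→1:  nop
4. deliver 1→2:  <2:foll b6 ->
5. deliver 2→1:  <1:lead b6 ->
6. deliver 1→4:  <4:foll b6 ->
7. deliver 4→1:  nop
8. deliver 1→0:  <0:foll b6 ->
9. deliver 0→1:  nop
10. propose(1,'r'):  nop
11. deliver 1→3:  <3:foll b6 r>
12. deliver 3→1:  nop
13. timeout(3):  <3:cand b13 r>
14. deliver 3→4:  <4:foll b13 ->
15. deliver 4→3:  nop
16. deliver 3→2:  <2:foll b13 ->
17. deliver 2→3:  <3:lead b13 r>
18. propose(2,'p'):  nop
19. deliver 2→0:  nop
20. deliver 0→2:  nop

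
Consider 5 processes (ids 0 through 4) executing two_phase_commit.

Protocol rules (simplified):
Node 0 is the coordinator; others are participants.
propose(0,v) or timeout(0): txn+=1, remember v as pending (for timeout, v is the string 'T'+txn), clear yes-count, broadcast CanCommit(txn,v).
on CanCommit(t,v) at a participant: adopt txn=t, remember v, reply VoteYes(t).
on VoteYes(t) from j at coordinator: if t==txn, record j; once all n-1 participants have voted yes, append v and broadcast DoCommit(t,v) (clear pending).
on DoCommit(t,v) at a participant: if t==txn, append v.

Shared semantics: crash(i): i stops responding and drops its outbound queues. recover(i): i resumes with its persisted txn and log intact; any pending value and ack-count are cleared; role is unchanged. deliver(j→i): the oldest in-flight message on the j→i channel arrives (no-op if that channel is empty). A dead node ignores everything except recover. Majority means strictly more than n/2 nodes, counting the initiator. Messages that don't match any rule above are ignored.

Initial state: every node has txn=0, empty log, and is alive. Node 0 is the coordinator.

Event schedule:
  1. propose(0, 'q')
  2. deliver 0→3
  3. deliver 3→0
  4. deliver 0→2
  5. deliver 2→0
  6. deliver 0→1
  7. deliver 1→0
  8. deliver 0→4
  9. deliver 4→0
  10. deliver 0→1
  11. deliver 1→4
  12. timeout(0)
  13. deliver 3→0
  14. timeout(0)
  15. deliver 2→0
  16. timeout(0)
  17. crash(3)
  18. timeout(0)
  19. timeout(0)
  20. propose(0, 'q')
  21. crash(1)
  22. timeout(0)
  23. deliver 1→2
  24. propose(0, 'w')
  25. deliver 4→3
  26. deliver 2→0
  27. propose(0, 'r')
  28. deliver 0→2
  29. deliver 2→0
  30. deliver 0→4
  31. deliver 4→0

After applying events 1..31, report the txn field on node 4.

1

e1 propose(0,'q'): 0[coor,t=1,-]
e2 deliver 0→3: 3[part,t=1,-]
e3 deliver 3→0: ·
e4 deliver 0→2: 2[part,t=1,-]
e5 deliver 2→0: ·
e6 deliver 0→1: 1[part,t=1,-]
e7 deliver 1→0: ·
e8 deliver 0→4: 4[part,t=1,-]
e9 deliver 4→0: 0[coor,t=1,q]
e10 deliver 0→1: 1[part,t=1,q]
e11 deliver 1→4: ·
e12 timeout(0): 0[coor,t=2,q]
e13 deliver 3→0: ·
e14 timeout(0): 0[coor,t=3,q]
e15 deliver 2→0: ·
e16 timeout(0): 0[coor,t=4,q]
e17 crash(3): 3[✗part,t=1,-]
e18 timeout(0): 0[coor,t=5,q]
e19 timeout(0): 0[coor,t=6,q]
e20 propose(0,'q'): 0[coor,t=7,q]
e21 crash(1): 1[✗part,t=1,q]
e22 timeout(0): 0[coor,t=8,q]
e23 deliver 1→2: ·
e24 propose(0,'w'): 0[coor,t=9,q]
e25 deliver 4→3: ·
e26 deliver 2→0: ·
e27 propose(0,'r'): 0[coor,t=10,q]
e28 deliver 0→2: 2[part,t=1,q]
e29 deliver 2→0: ·
e30 deliver 0→4: 4[part,t=1,q]
e31 deliver 4→0: ·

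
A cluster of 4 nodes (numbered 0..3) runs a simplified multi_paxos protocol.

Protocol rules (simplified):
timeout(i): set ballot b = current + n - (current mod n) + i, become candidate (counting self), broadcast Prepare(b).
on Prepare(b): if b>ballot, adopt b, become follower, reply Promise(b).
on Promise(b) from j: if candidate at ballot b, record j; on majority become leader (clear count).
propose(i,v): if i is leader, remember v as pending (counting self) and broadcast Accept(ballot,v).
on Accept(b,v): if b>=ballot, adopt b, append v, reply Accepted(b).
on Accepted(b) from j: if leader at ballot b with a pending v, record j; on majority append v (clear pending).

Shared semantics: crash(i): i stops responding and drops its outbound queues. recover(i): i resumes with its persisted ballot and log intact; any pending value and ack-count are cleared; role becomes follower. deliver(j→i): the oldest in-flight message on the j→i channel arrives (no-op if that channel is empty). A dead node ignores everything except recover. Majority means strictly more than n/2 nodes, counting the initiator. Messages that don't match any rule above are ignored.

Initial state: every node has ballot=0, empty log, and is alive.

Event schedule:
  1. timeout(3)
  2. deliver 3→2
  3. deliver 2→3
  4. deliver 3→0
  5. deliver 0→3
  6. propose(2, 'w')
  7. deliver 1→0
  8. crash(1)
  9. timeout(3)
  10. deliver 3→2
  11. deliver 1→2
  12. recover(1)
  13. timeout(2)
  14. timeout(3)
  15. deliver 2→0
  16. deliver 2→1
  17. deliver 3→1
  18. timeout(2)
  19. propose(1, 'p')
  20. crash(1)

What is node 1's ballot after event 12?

step 1 timeout(3): 3={cand,b=7,log=-}
step 2 deliver 3→2: 2={foll,b=7,log=-}
step 3 deliver 2→3: —
step 4 deliver 3→0: 0={foll,b=7,log=-}
step 5 deliver 0→3: 3={lead,b=7,log=-}
step 6 propose(2,'w'): —
step 7 deliver 1→0: —
step 8 crash(1): 1={✗foll,b=0,log=-}
step 9 timeout(3): 3={cand,b=11,log=-}
step 10 deliver 3→2: 2={foll,b=11,log=-}
step 11 deliver 1→2: —
step 12 recover(1): 1={foll,b=0,log=-}

0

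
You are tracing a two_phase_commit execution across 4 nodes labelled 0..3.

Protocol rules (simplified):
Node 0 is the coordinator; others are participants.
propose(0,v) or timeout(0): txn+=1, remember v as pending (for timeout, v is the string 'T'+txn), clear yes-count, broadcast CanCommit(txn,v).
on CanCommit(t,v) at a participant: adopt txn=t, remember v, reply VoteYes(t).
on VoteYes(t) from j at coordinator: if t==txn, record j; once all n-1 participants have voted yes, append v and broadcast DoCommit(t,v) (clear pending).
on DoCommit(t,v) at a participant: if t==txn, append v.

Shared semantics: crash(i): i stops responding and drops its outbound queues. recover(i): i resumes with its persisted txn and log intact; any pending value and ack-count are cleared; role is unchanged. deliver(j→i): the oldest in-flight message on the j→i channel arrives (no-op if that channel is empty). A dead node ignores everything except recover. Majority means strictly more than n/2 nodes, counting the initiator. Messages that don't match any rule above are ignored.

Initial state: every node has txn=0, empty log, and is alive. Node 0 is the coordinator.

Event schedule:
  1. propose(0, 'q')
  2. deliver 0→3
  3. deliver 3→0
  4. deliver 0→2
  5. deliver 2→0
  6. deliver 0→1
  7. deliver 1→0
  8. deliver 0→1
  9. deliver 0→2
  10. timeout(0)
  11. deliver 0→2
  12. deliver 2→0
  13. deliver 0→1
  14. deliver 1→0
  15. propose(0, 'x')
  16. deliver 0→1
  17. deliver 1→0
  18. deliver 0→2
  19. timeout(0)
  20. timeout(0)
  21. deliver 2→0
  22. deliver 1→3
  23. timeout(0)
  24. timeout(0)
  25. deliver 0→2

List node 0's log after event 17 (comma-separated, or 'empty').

[1] propose(0,'q') → N0(coor t1 [-])
[2] deliver 0→3 → N3(part t1 [-])
[3] deliver 3→0 → ∅
[4] deliver 0→2 → N2(part t1 [-])
[5] deliver 2→0 → ∅
[6] deliver 0→1 → N1(part t1 [-])
[7] deliver 1→0 → N0(coor t1 [q])
[8] deliver 0→1 → N1(part t1 [q])
[9] deliver 0→2 → N2(part t1 [q])
[10] timeout(0) → N0(coor t2 [q])
[11] deliver 0→2 → N2(part t2 [q])
[12] deliver 2→0 → ∅
[13] deliver 0→1 → N1(part t2 [q])
[14] deliver 1→0 → ∅
[15] propose(0,'x') → N0(coor t3 [q])
[16] deliver 0→1 → N1(part t3 [q])
[17] deliver 1→0 → ∅

q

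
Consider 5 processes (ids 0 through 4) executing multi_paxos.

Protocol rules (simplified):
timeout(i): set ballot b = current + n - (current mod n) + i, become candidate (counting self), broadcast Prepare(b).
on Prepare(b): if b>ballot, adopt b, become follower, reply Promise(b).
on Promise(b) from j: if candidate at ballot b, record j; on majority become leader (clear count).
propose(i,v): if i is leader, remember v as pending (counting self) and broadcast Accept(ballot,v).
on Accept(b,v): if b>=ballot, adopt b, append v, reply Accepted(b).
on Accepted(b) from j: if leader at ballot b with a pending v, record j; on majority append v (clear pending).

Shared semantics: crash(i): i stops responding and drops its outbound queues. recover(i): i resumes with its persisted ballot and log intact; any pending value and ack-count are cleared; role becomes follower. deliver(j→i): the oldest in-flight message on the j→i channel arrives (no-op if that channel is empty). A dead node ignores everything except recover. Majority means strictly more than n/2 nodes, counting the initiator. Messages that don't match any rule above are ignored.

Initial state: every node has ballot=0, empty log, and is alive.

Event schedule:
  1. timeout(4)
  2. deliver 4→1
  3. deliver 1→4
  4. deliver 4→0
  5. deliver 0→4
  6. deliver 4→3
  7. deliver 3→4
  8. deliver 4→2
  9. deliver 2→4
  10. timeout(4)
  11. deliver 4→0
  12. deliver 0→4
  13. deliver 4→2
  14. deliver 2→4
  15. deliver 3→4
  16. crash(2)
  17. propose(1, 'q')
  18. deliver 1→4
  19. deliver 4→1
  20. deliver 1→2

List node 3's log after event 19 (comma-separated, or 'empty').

after 1 — timeout(4): n4:cand/b9/[-]
after 2 — deliver 4→1: n1:foll/b9/[-]
after 3 — deliver 1→4: ·
after 4 — deliver 4→0: n0:foll/b9/[-]
after 5 — deliver 0→4: n4:lead/b9/[-]
after 6 — deliver 4→3: n3:foll/b9/[-]
after 7 — deliver 3→4: ·
after 8 — deliver 4→2: n2:foll/b9/[-]
after 9 — deliver 2→4: ·
after 10 — timeout(4): n4:cand/b14/[-]
after 11 — deliver 4→0: n0:foll/b14/[-]
after 12 — deliver 0→4: ·
after 13 — deliver 4→2: n2:foll/b14/[-]
after 14 — deliver 2→4: n4:lead/b14/[-]
after 15 — deliver 3→4: ·
after 16 — crash(2): n2:✗foll/b14/[-]
after 17 — propose(1,'q'): ·
after 18 — deliver 1→4: ·
after 19 — deliver 4→1: n1:foll/b14/[-]

empty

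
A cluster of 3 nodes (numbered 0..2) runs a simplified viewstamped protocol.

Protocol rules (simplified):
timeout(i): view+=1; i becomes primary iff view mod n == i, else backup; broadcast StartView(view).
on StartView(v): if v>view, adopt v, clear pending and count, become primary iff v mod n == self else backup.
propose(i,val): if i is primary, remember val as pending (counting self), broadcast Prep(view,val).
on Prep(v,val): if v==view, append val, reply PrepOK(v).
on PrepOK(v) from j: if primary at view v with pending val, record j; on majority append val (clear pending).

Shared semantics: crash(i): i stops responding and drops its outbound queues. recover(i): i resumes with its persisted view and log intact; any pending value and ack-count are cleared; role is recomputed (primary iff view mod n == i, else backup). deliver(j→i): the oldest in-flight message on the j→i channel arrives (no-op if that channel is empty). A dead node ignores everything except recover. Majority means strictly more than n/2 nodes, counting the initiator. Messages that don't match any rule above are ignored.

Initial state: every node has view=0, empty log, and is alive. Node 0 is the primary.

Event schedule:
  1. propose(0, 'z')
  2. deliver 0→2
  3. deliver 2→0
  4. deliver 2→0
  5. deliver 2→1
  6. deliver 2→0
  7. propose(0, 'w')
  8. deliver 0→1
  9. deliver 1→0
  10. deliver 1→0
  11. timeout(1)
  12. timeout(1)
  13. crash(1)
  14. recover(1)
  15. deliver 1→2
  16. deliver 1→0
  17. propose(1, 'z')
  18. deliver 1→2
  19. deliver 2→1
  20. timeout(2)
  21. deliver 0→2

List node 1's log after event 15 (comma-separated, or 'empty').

[1] propose(0,'z') → ∅
[2] deliver 0→2 → N2(back v0 [z])
[3] deliver 2→0 → N0(prim v0 [z])
[4] deliver 2→0 → ∅
[5] deliver 2→1 → ∅
[6] deliver 2→0 → ∅
[7] propose(0,'w') → ∅
[8] deliver 0→1 → N1(back v0 [z])
[9] deliver 1→0 → N0(prim v0 [z,w])
[10] deliver 1→0 → ∅
[11] timeout(1) → N1(prim v1 [z])
[12] timeout(1) → N1(back v2 [z])
[13] crash(1) → N1(✗back v2 [z])
[14] recover(1) → N1(back v2 [z])
[15] deliver 1→2 → ∅

z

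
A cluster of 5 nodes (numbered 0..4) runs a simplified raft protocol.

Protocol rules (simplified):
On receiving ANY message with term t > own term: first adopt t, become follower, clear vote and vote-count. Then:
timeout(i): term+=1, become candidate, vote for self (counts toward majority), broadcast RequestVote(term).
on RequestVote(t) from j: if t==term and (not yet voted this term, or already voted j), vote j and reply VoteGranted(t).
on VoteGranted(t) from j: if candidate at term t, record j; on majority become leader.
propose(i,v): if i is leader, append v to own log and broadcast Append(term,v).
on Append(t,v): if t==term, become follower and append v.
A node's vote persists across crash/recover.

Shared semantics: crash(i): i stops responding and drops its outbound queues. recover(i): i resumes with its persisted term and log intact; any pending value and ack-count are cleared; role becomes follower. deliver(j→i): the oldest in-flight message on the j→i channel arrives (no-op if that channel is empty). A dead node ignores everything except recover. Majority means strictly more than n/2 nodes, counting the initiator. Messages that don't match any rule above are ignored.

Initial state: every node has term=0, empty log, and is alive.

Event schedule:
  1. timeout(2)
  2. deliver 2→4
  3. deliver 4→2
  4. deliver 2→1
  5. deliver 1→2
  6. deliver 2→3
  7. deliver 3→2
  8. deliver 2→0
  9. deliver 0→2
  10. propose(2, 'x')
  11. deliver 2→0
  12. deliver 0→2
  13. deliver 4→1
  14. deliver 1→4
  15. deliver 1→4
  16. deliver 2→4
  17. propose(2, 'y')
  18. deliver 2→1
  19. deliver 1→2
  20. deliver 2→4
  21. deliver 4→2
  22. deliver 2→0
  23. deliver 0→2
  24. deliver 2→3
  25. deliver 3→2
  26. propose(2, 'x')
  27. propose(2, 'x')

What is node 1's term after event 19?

after 1 — timeout(2): n2:cand/t1/[-]
after 2 — deliver 2→4: n4:foll/t1/[-]
after 3 — deliver 4→2: ·
after 4 — deliver 2→1: n1:foll/t1/[-]
after 5 — deliver 1→2: n2:lead/t1/[-]
after 6 — deliver 2→3: n3:foll/t1/[-]
after 7 — deliver 3→2: ·
after 8 — deliver 2→0: n0:foll/t1/[-]
after 9 — deliver 0→2: ·
after 10 — propose(2,'x'): n2:lead/t1/[x]
after 11 — deliver 2→0: n0:foll/t1/[x]
after 12 — deliver 0→2: ·
after 13 — deliver 4→1: ·
after 14 — deliver 1→4: ·
after 15 — deliver 1→4: ·
after 16 — deliver 2→4: n4:foll/t1/[x]
after 17 — propose(2,'y'): n2:lead/t1/[x,y]
after 18 — deliver 2→1: n1:foll/t1/[x]
after 19 — deliver 1→2: ·

1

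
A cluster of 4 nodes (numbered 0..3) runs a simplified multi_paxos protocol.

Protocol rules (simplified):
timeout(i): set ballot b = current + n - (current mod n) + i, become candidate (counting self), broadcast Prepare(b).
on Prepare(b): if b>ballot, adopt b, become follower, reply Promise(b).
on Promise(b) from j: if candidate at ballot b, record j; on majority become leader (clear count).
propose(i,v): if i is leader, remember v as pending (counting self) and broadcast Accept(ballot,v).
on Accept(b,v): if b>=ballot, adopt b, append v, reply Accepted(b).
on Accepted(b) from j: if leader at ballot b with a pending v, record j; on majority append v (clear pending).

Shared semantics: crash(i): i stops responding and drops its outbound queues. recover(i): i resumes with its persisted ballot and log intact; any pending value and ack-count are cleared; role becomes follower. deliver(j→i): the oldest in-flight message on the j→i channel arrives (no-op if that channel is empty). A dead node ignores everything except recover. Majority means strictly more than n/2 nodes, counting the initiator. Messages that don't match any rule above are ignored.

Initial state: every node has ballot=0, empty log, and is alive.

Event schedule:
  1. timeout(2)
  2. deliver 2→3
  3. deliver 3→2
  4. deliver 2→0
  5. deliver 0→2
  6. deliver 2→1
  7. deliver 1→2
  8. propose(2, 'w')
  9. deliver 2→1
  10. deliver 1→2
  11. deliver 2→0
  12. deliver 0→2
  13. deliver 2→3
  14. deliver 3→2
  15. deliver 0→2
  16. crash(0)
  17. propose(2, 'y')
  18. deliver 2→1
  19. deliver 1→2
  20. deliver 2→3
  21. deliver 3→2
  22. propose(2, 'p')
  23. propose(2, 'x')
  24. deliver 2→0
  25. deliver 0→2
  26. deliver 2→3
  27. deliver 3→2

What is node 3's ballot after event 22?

[1] timeout(2) → N2(cand b6 [-])
[2] deliver 2→3 → N3(foll b6 [-])
[3] deliver 3→2 → ∅
[4] deliver 2→0 → N0(foll b6 [-])
[5] deliver 0→2 → N2(lead b6 [-])
[6] deliver 2→1 → N1(foll b6 [-])
[7] deliver 1→2 → ∅
[8] propose(2,'w') → ∅
[9] deliver 2→1 → N1(foll b6 [w])
[10] deliver 1→2 → ∅
[11] deliver 2→0 → N0(foll b6 [w])
[12] deliver 0→2 → N2(lead b6 [w])
[13] deliver 2→3 → N3(foll b6 [w])
[14] deliver 3→2 → ∅
[15] deliver 0→2 → ∅
[16] crash(0) → N0(✗foll b6 [w])
[17] propose(2,'y') → ∅
[18] deliver 2→1 → N1(foll b6 [w,y])
[19] deliver 1→2 → ∅
[20] deliver 2→3 → N3(foll b6 [w,y])
[21] deliver 3→2 → N2(lead b6 [w,y])
[22] propose(2,'p') → ∅

6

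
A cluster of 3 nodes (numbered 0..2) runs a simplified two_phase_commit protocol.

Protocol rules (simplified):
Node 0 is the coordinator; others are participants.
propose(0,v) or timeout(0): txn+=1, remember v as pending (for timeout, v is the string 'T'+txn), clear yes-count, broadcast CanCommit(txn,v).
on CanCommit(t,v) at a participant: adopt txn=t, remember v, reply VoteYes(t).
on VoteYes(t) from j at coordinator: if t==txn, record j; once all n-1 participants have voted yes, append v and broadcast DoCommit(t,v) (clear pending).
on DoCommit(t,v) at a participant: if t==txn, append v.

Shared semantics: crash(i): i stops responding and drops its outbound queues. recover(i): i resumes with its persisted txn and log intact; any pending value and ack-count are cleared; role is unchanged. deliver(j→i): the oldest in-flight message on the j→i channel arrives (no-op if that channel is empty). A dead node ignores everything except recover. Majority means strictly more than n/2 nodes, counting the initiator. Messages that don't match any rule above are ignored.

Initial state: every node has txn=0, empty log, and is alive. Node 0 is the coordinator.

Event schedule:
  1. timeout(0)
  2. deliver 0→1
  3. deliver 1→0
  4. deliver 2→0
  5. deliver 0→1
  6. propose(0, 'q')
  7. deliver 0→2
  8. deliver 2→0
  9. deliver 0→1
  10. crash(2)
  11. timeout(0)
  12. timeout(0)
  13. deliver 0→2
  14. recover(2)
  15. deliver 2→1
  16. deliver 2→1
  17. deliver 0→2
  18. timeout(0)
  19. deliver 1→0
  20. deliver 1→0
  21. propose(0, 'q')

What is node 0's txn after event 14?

4

[1] timeout(0) → N0(coor t1 [-])
[2] deliver 0→1 → N1(part t1 [-])
[3] deliver 1→0 → ∅
[4] deliver 2→0 → ∅
[5] deliver 0→1 → ∅
[6] propose(0,'q') → N0(coor t2 [-])
[7] deliver 0→2 → N2(part t1 [-])
[8] deliver 2→0 → ∅
[9] deliver 0→1 → N1(part t2 [-])
[10] crash(2) → N2(✗part t1 [-])
[11] timeout(0) → N0(coor t3 [-])
[12] timeout(0) → N0(coor t4 [-])
[13] deliver 0→2 → ∅
[14] recover(2) → N2(part t1 [-])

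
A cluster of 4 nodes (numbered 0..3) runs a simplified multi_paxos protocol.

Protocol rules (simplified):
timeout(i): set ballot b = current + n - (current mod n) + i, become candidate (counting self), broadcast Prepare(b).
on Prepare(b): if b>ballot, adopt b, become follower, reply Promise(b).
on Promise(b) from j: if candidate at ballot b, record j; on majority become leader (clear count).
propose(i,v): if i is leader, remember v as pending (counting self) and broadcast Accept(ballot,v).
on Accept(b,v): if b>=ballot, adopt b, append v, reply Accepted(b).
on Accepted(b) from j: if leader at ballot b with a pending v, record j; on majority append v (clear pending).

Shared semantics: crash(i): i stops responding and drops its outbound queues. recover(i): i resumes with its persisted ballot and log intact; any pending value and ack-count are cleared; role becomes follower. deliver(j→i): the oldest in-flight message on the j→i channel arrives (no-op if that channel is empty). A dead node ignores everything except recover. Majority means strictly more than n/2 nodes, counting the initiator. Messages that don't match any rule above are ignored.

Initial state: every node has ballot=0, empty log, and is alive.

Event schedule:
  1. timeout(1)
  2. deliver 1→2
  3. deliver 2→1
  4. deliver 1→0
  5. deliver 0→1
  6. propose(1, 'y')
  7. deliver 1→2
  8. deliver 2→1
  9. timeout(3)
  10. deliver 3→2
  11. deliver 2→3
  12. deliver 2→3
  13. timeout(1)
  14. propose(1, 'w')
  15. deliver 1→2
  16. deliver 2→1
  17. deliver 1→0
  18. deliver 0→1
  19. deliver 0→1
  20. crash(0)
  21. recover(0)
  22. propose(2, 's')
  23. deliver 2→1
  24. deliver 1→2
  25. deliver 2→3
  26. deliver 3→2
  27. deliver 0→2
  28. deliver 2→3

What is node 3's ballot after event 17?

[1] timeout(1) → N1(cand b5 [-])
[2] deliver 1→2 → N2(foll b5 [-])
[3] deliver 2→1 → ∅
[4] deliver 1→0 → N0(foll b5 [-])
[5] deliver 0→1 → N1(lead b5 [-])
[6] propose(1,'y') → ∅
[7] deliver 1→2 → N2(foll b5 [y])
[8] deliver 2→1 → ∅
[9] timeout(3) → N3(cand b7 [-])
[10] deliver 3→2 → N2(foll b7 [y])
[11] deliver 2→3 → ∅
[12] deliver 2→3 → ∅
[13] timeout(1) → N1(cand b9 [-])
[14] propose(1,'w') → ∅
[15] deliver 1→2 → N2(foll b9 [y])
[16] deliver 2→1 → ∅
[17] deliver 1→0 → N0(foll b5 [y])

7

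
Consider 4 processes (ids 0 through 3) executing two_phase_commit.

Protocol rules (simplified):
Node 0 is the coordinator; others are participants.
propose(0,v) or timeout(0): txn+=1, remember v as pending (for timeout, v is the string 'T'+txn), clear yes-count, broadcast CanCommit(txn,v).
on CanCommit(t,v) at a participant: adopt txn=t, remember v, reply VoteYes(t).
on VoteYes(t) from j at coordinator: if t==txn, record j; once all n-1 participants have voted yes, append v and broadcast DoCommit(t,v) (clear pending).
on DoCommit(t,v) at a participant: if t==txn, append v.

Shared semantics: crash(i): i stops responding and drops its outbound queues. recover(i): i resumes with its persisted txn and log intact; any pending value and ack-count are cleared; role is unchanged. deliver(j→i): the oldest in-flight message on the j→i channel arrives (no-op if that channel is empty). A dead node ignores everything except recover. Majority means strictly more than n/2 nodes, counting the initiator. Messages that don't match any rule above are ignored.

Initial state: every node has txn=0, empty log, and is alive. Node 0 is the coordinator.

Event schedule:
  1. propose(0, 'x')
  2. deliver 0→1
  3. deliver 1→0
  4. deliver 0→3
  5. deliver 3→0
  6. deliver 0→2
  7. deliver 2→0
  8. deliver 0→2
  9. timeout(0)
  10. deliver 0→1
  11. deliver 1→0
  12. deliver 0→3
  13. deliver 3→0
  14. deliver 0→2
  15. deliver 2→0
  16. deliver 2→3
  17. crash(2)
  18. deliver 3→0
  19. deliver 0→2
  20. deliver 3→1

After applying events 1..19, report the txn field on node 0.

step 1 propose(0,'x'): 0={coor,t=1,log=-}
step 2 deliver 0→1: 1={part,t=1,log=-}
step 3 deliver 1→0: —
step 4 deliver 0→3: 3={part,t=1,log=-}
step 5 deliver 3→0: —
step 6 deliver 0→2: 2={part,t=1,log=-}
step 7 deliver 2→0: 0={coor,t=1,log=x}
step 8 deliver 0→2: 2={part,t=1,log=x}
step 9 timeout(0): 0={coor,t=2,log=x}
step 10 deliver 0→1: 1={part,t=1,log=x}
step 11 deliver 1→0: —
step 12 deliver 0→3: 3={part,t=1,log=x}
step 13 deliver 3→0: —
step 14 deliver 0→2: 2={part,t=2,log=x}
step 15 deliver 2→0: —
step 16 deliver 2→3: —
step 17 crash(2): 2={✗part,t=2,log=x}
step 18 deliver 3→0: —
step 19 deliver 0→2: —

2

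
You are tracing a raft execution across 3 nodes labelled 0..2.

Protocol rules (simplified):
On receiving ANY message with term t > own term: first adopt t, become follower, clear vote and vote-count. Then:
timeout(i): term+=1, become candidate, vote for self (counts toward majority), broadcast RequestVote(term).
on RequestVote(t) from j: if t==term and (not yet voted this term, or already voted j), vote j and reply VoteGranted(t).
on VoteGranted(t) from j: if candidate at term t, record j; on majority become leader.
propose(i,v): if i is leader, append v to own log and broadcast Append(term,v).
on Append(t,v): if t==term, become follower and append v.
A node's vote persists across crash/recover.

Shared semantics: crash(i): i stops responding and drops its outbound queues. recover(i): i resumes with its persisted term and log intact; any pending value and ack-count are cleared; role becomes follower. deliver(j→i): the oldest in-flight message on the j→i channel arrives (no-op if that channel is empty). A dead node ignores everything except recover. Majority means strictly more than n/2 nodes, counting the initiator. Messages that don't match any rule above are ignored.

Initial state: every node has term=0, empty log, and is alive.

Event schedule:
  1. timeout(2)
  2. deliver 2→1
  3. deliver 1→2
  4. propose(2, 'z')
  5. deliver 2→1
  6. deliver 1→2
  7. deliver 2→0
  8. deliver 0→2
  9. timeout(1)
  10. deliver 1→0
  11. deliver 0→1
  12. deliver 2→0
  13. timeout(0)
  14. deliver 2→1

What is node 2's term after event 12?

1

step 1 timeout(2): 2={cand,t=1,log=-}
step 2 deliver 2→1: 1={foll,t=1,log=-}
step 3 deliver 1→2: 2={lead,t=1,log=-}
step 4 propose(2,'z'): 2={lead,t=1,log=z}
step 5 deliver 2→1: 1={foll,t=1,log=z}
step 6 deliver 1→2: —
step 7 deliver 2→0: 0={foll,t=1,log=-}
step 8 deliver 0→2: —
step 9 timeout(1): 1={cand,t=2,log=z}
step 10 deliver 1→0: 0={foll,t=2,log=-}
step 11 deliver 0→1: 1={lead,t=2,log=z}
step 12 deliver 2→0: —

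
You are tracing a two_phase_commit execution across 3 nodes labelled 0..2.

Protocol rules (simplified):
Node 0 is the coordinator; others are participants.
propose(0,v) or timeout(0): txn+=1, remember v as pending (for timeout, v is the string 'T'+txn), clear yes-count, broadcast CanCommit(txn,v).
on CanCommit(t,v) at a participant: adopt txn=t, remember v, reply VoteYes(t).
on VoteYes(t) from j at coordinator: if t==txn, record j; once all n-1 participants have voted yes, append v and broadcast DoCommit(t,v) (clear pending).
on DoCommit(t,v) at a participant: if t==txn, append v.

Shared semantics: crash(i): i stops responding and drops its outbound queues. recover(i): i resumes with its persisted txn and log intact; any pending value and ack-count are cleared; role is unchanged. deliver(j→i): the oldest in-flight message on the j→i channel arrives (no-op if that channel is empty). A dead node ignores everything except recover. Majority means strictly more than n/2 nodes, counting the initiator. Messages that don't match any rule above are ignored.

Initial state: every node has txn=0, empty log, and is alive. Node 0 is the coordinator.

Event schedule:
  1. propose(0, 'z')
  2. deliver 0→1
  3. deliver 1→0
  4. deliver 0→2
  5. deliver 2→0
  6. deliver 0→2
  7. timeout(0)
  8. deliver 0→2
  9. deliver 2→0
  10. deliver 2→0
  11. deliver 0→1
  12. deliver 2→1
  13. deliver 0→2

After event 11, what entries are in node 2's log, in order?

after 1 — propose(0,'z'): n0:coor/t1/[-]
after 2 — deliver 0→1: n1:part/t1/[-]
after 3 — deliver 1→0: ·
after 4 — deliver 0→2: n2:part/t1/[-]
after 5 — deliver 2→0: n0:coor/t1/[z]
after 6 — deliver 0→2: n2:part/t1/[z]
after 7 — timeout(0): n0:coor/t2/[z]
after 8 — deliver 0→2: n2:part/t2/[z]
after 9 — deliver 2→0: ·
after 10 — deliver 2→0: ·
after 11 — deliver 0→1: n1:part/t1/[z]

z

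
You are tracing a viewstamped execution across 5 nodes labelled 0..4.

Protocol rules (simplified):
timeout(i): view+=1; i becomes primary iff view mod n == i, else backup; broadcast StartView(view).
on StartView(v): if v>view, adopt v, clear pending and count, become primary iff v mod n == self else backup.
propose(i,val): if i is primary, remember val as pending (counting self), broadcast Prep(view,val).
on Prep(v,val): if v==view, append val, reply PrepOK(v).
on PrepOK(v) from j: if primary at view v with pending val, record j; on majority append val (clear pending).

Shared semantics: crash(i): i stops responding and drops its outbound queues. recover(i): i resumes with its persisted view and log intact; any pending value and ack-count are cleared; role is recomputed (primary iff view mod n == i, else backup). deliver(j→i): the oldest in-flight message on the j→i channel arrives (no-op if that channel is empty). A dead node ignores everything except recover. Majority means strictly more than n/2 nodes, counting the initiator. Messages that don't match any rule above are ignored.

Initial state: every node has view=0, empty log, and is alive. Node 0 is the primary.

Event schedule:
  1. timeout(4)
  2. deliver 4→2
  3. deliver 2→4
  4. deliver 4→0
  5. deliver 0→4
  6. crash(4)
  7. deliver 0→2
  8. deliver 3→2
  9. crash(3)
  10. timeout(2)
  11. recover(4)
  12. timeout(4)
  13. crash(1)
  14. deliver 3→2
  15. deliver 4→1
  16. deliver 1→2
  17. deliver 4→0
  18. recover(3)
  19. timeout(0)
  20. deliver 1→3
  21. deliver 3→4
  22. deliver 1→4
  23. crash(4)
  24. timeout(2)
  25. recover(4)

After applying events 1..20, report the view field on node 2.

2

step 1 timeout(4): 4={back,v=1,log=-}
step 2 deliver 4→2: 2={back,v=1,log=-}
step 3 deliver 2→4: —
step 4 deliver 4→0: 0={back,v=1,log=-}
step 5 deliver 0→4: —
step 6 crash(4): 4={✗back,v=1,log=-}
step 7 deliver 0→2: —
step 8 deliver 3→2: —
step 9 crash(3): 3={✗back,v=0,log=-}
step 10 timeout(2): 2={prim,v=2,log=-}
step 11 recover(4): 4={back,v=1,log=-}
step 12 timeout(4): 4={back,v=2,log=-}
step 13 crash(1): 1={✗back,v=0,log=-}
step 14 deliver 3→2: —
step 15 deliver 4→1: —
step 16 deliver 1→2: —
step 17 deliver 4→0: 0={back,v=2,log=-}
step 18 recover(3): 3={back,v=0,log=-}
step 19 timeout(0): 0={back,v=3,log=-}
step 20 deliver 1→3: —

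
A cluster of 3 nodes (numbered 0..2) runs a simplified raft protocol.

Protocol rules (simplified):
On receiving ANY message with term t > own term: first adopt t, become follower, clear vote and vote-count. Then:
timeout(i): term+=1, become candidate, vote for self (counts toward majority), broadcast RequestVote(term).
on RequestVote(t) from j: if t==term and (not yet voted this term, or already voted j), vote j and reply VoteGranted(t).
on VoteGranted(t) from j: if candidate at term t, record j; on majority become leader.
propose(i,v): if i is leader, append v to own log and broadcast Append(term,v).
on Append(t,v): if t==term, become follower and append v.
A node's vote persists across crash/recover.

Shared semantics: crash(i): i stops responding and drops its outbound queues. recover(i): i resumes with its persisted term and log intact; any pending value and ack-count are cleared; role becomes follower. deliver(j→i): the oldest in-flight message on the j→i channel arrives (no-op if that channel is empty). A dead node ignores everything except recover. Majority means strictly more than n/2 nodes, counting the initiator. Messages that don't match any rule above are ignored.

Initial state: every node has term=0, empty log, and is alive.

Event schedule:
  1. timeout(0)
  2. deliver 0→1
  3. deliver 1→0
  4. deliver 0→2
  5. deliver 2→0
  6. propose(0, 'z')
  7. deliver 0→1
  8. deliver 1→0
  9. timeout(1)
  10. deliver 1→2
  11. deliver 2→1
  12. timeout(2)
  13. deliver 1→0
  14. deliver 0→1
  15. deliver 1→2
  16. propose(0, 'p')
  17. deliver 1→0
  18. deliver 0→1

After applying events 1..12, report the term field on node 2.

3

step 1 timeout(0): 0={cand,t=1,log=-}
step 2 deliver 0→1: 1={foll,t=1,log=-}
step 3 deliver 1→0: 0={lead,t=1,log=-}
step 4 deliver 0→2: 2={foll,t=1,log=-}
step 5 deliver 2→0: —
step 6 propose(0,'z'): 0={lead,t=1,log=z}
step 7 deliver 0→1: 1={foll,t=1,log=z}
step 8 deliver 1→0: —
step 9 timeout(1): 1={cand,t=2,log=z}
step 10 deliver 1→2: 2={foll,t=2,log=-}
step 11 deliver 2→1: 1={lead,t=2,log=z}
step 12 timeout(2): 2={cand,t=3,log=-}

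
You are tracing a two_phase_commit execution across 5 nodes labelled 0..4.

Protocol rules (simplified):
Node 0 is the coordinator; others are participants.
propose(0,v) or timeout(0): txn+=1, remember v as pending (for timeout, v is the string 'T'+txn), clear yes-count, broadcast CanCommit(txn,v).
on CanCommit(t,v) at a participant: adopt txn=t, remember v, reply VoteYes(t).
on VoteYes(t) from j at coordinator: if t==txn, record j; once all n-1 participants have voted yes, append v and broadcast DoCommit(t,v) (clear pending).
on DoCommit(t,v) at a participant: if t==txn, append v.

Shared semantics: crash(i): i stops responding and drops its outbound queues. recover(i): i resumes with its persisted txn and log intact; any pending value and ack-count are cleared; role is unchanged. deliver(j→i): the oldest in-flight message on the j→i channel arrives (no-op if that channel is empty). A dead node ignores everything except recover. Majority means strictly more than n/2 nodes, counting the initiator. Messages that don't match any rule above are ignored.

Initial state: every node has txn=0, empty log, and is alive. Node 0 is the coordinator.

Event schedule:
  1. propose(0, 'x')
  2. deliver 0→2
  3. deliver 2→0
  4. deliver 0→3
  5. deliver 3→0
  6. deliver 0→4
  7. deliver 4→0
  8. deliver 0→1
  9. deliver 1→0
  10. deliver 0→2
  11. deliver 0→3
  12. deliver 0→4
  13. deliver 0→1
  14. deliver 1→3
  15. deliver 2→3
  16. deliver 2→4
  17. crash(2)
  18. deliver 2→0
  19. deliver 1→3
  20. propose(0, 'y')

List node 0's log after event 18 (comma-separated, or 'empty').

1. propose(0,'x'):  <0:coor t1 ->
2. deliver 0→2:  <2:part t1 ->
3. deliver 2→0:  nop
4. deliver 0→3:  <3:part t1 ->
5. deliver 3→0:  nop
6. deliver 0→4:  <4:part t1 ->
7. deliver 4→0:  nop
8. deliver 0→1:  <1:part t1 ->
9. deliver 1→0:  <0:coor t1 x>
10. deliver 0→2:  <2:part t1 x>
11. deliver 0→3:  <3:part t1 x>
12. deliver 0→4:  <4:part t1 x>
13. deliver 0→1:  <1:part t1 x>
14. deliver 1→3:  nop
15. deliver 2→3:  nop
16. deliver 2→4:  nop
17. crash(2):  <2:✗part t1 x>
18. deliver 2→0:  nop

x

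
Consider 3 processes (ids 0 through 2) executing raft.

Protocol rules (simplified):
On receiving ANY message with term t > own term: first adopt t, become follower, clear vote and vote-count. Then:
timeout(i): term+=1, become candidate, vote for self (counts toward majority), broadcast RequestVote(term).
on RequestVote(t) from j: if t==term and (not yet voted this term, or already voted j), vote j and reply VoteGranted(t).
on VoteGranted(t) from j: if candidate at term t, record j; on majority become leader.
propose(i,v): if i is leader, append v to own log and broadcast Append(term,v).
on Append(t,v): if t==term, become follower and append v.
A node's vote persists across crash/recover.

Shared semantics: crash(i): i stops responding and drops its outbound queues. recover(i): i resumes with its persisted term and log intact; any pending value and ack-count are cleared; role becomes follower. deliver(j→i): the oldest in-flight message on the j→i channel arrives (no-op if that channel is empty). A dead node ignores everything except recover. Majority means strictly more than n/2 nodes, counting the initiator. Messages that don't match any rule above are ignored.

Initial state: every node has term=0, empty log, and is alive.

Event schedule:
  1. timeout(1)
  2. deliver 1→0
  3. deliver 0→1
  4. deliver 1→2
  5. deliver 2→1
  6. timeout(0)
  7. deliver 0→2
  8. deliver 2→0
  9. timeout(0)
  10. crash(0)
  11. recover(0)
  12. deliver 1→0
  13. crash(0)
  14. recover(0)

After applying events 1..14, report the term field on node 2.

2

e1 timeout(1): 1[cand,t=1,-]
e2 deliver 1→0: 0[foll,t=1,-]
e3 deliver 0→1: 1[lead,t=1,-]
e4 deliver 1→2: 2[foll,t=1,-]
e5 deliver 2→1: ·
e6 timeout(0): 0[cand,t=2,-]
e7 deliver 0→2: 2[foll,t=2,-]
e8 deliver 2→0: 0[lead,t=2,-]
e9 timeout(0): 0[cand,t=3,-]
e10 crash(0): 0[✗cand,t=3,-]
e11 recover(0): 0[foll,t=3,-]
e12 deliver 1→0: ·
e13 crash(0): 0[✗foll,t=3,-]
e14 recover(0): 0[foll,t=3,-]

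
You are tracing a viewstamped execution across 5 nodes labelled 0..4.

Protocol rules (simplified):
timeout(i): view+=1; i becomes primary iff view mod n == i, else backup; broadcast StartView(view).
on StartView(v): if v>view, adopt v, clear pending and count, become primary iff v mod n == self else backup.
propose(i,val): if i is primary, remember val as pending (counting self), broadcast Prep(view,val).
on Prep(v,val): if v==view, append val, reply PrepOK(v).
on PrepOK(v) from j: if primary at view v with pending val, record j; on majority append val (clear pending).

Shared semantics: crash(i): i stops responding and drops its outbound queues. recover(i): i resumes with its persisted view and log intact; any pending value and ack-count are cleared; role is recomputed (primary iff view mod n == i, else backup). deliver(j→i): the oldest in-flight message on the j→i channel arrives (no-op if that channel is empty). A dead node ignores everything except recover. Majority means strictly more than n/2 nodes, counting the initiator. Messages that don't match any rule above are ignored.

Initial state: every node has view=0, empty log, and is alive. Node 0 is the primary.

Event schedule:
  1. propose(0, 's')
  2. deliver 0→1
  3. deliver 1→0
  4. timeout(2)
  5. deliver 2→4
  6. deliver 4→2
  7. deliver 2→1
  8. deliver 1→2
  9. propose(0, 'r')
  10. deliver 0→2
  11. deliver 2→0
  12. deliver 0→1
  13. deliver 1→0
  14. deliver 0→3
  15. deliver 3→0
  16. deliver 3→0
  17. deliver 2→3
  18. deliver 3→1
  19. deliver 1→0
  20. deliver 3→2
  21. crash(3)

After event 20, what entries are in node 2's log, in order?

after 1 — propose(0,'s'): ·
after 2 — deliver 0→1: n1:back/v0/[s]
after 3 — deliver 1→0: ·
after 4 — timeout(2): n2:back/v1/[-]
after 5 — deliver 2→4: n4:back/v1/[-]
after 6 — deliver 4→2: ·
after 7 — deliver 2→1: n1:prim/v1/[s]
after 8 — deliver 1→2: ·
after 9 — propose(0,'r'): ·
after 10 — deliver 0→2: ·
after 11 — deliver 2→0: n0:back/v1/[-]
after 12 — deliver 0→1: ·
after 13 — deliver 1→0: ·
after 14 — deliver 0→3: n3:back/v0/[s]
after 15 — deliver 3→0: ·
after 16 — deliver 3→0: ·
after 17 — deliver 2→3: n3:back/v1/[s]
after 18 — deliver 3→1: ·
after 19 — deliver 1→0: ·
after 20 — deliver 3→2: ·

empty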